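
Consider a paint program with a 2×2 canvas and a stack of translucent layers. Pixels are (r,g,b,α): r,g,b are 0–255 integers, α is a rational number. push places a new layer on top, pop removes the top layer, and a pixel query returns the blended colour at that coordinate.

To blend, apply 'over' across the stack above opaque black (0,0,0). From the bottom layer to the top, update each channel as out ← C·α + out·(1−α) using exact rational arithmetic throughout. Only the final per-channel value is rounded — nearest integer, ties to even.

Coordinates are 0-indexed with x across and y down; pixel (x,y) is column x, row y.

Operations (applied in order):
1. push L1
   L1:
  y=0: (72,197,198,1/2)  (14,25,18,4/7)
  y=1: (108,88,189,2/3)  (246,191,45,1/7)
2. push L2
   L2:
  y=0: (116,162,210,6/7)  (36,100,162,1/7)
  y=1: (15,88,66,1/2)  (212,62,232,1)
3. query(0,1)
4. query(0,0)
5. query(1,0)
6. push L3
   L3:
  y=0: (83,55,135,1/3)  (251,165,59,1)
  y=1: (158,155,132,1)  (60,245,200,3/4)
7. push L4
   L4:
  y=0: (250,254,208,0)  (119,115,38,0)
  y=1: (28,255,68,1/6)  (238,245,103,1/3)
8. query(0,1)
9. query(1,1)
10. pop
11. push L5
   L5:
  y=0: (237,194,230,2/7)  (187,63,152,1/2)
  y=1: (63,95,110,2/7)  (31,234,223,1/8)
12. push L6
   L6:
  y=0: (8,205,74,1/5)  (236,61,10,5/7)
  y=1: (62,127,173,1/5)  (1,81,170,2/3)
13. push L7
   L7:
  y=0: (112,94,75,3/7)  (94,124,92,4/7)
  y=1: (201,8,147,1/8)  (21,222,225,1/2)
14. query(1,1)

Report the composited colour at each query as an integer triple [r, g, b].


at x=0,y=1 over L1,L2:
L1 α=2/3: [72, 176/3, 126]
L2 α=1/2: [87/2, 220/3, 96]
= [44, 73, 96]

query (0,0) [L1,L2] — begin 0,0,0
+L1 (α=1/2) → [36, 197/2, 99]
+L2 (α=6/7) → [732/7, 2141/14, 1359/7]
= [105, 153, 194]

at x=1,y=0 over L1,L2:
L1 α=4/7: [8, 100/7, 72/7]
L2 α=1/7: [12, 1300/49, 1566/49]
= [12, 27, 32]

query (0,1) [L1,L2,L3,L4] — begin 0,0,0
+L1 (α=2/3) → [72, 176/3, 126]
+L2 (α=1/2) → [87/2, 220/3, 96]
+L3 (α=1) → [158, 155, 132]
+L4 (α=1/6) → [409/3, 515/3, 364/3]
→ [136, 172, 121]

at x=1,y=1 over L1,L2,L3,L4:
L1 α=1/7: [246/7, 191/7, 45/7]
L2 α=1: [212, 62, 232]
L3 α=3/4: [98, 797/4, 208]
L4 α=1/3: [434/3, 429/2, 173]
→ [145, 214, 173]

(1,1) stack=L1,L2,L3,L5,L6,L7; from [0,0,0]:
L1 α=1/7: [246/7, 191/7, 45/7]
L2 α=1: [212, 62, 232]
L3 α=3/4: [98, 797/4, 208]
L5 α=1/8: [717/8, 6515/32, 1679/8]
L6 α=2/3: [733/24, 11699/96, 4399/24]
L7 α=1/2: [1237/48, 33011/192, 9799/48]
= [26, 172, 204]


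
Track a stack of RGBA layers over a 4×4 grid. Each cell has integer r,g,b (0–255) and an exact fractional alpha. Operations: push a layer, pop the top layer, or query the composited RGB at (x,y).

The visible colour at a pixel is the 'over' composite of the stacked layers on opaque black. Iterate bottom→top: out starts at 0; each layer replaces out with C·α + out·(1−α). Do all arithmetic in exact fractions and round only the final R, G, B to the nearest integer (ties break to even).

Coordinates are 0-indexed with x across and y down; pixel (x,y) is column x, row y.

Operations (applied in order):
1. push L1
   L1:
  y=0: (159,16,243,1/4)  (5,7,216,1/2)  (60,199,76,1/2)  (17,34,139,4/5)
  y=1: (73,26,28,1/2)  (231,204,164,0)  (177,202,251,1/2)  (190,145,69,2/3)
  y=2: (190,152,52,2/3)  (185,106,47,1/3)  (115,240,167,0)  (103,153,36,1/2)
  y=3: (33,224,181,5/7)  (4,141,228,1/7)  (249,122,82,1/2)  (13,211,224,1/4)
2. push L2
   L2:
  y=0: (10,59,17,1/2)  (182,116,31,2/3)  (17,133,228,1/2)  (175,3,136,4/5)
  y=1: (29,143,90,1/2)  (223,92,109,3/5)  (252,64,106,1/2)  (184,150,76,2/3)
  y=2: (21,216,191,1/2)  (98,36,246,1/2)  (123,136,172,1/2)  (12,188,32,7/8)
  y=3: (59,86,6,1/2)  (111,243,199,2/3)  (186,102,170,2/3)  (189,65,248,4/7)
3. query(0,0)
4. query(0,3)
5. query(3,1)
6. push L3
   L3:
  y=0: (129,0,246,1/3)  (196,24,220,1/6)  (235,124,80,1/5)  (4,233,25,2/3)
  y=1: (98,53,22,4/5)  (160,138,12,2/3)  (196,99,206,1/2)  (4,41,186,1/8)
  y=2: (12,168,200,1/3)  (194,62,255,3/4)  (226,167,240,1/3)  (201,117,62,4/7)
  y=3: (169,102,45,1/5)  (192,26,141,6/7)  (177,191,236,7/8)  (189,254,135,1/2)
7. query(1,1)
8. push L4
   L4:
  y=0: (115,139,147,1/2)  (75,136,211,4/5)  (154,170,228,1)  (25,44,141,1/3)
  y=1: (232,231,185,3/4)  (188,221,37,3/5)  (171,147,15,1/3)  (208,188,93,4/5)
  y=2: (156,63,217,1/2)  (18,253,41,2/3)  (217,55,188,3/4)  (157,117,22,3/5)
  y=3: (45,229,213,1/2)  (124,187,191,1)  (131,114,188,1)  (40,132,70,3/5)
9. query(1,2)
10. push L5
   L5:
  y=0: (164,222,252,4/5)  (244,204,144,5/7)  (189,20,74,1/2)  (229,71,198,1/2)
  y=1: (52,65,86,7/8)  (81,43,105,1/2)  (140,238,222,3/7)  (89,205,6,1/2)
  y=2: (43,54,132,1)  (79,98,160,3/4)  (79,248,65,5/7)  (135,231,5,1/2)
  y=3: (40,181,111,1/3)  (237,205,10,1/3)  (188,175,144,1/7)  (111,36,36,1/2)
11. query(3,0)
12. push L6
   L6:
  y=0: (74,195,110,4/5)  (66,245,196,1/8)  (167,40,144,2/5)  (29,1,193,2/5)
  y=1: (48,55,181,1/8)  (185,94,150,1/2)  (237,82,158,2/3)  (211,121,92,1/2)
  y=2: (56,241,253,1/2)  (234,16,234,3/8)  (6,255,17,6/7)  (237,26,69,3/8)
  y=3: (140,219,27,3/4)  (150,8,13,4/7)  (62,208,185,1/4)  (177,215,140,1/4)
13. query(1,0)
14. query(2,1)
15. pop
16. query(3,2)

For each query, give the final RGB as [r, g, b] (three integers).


at x=0,y=0 over L1,L2:
after L1 α=1/4: [159/4, 4, 243/4]
after L2 α=1/2: [199/8, 63/2, 311/8]
→ [25, 32, 39]

(0,3) stack=L1,L2; from [0,0,0]:
L1 α=5/7: [165/7, 160, 905/7]
L2 α=1/2: [289/7, 123, 947/14]
→ [41, 123, 68]

(3,1) stack=L1,L2; from [0,0,0]:
after L1 α=2/3: [380/3, 290/3, 46]
after L2 α=2/3: [1484/9, 1190/9, 66]
→ [165, 132, 66]

query (1,1) [L1,L2,L3] — begin 0,0,0
L1 α=0: [0, 0, 0]
L2 α=3/5: [669/5, 276/5, 327/5]
L3 α=2/3: [2269/15, 552/5, 149/5]
→ [151, 110, 30]

(1,2) stack=L1,L2,L3,L4; from [0,0,0]:
+L1 (α=1/3) → [185/3, 106/3, 47/3]
+L2 (α=1/2) → [479/6, 107/3, 785/6]
+L3 (α=3/4) → [3971/24, 665/12, 5375/24]
+L4 (α=2/3) → [4835/72, 6737/36, 7343/72]
= [67, 187, 102]

(3,0) stack=L1,L2,L3,L4,L5; from [0,0,0]:
+L1 (α=4/5) → [68/5, 136/5, 556/5]
+L2 (α=4/5) → [3568/25, 196/25, 3276/25]
+L3 (α=2/3) → [1256/25, 11846/75, 4526/75]
+L4 (α=1/3) → [3137/75, 26992/225, 19627/225]
+L5 (α=1/2) → [10156/75, 42967/450, 64177/450]
= [135, 95, 143]

(1,0) stack=L1,L2,L3,L4,L5,L6; from [0,0,0]:
after L1 α=1/2: [5/2, 7/2, 108]
after L2 α=2/3: [733/6, 157/2, 170/3]
after L3 α=1/6: [4841/36, 833/12, 755/9]
after L4 α=4/5: [15641/180, 7361/60, 8351/45]
after L5 α=5/7: [125441/630, 5423/30, 49102/315]
after L6 α=1/8: [131381/720, 45311/240, 28961/180]
→ [182, 189, 161]

(2,1) stack=L1,L2,L3,L4,L5,L6; from [0,0,0]:
L1 α=1/2: [177/2, 101, 251/2]
L2 α=1/2: [681/4, 165/2, 463/4]
L3 α=1/2: [1465/8, 363/4, 1287/8]
L4 α=1/3: [2149/12, 219/2, 449/4]
L5 α=3/7: [487/3, 1152/7, 1115/7]
L6 α=2/3: [1909/9, 2300/21, 1109/7]
→ [212, 110, 158]

(3,2) stack=L1,L2,L3,L4,L5; from [0,0,0]:
L1 α=1/2: [103/2, 153/2, 18]
L2 α=7/8: [271/16, 2785/16, 121/4]
L3 α=4/7: [13677/112, 15843/112, 1355/28]
L4 α=3/5: [40053/280, 35499/280, 2279/70]
L5 α=1/2: [77853/560, 100179/560, 2629/140]
rounded: [139, 179, 19]


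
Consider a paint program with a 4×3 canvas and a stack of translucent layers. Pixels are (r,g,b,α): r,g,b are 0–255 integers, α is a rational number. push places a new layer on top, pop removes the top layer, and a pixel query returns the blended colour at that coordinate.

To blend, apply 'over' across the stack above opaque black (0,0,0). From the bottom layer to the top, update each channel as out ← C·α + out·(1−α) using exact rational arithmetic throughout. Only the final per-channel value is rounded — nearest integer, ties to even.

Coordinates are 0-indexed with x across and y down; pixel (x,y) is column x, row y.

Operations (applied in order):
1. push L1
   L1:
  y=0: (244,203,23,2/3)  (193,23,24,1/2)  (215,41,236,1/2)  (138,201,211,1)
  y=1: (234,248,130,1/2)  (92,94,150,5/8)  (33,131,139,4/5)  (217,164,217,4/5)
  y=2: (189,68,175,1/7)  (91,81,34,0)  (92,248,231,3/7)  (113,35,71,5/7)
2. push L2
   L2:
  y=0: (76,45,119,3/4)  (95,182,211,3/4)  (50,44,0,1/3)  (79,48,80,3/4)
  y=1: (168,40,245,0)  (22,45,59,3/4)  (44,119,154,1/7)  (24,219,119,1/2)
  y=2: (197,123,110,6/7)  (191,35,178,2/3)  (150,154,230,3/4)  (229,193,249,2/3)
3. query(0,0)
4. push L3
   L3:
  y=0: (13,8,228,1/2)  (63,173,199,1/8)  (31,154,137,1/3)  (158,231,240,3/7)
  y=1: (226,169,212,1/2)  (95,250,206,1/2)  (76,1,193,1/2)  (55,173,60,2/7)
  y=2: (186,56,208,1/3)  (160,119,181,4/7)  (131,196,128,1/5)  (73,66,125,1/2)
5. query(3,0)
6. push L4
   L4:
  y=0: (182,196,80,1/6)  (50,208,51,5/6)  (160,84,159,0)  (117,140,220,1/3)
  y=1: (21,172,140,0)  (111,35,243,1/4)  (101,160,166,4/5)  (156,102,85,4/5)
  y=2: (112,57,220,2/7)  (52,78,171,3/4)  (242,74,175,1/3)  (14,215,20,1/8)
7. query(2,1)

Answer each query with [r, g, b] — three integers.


at x=0,y=0 over L1,L2:
+L1 (α=2/3) → [488/3, 406/3, 46/3]
+L2 (α=3/4) → [293/3, 811/12, 1117/12]
= [98, 68, 93]

at x=3,y=0 over L1,L2,L3:
after L1 α=1: [138, 201, 211]
after L2 α=3/4: [375/4, 345/4, 451/4]
after L3 α=3/7: [849/7, 1038/7, 1171/7]
→ [121, 148, 167]

query (2,1) [L1,L2,L3,L4] — begin 0,0,0
L1 α=4/5: [132/5, 524/5, 556/5]
L2 α=1/7: [1012/35, 3739/35, 4106/35]
L3 α=1/2: [1836/35, 1887/35, 10861/70]
L4 α=4/5: [15976/175, 24287/175, 57341/350]
→ [91, 139, 164]


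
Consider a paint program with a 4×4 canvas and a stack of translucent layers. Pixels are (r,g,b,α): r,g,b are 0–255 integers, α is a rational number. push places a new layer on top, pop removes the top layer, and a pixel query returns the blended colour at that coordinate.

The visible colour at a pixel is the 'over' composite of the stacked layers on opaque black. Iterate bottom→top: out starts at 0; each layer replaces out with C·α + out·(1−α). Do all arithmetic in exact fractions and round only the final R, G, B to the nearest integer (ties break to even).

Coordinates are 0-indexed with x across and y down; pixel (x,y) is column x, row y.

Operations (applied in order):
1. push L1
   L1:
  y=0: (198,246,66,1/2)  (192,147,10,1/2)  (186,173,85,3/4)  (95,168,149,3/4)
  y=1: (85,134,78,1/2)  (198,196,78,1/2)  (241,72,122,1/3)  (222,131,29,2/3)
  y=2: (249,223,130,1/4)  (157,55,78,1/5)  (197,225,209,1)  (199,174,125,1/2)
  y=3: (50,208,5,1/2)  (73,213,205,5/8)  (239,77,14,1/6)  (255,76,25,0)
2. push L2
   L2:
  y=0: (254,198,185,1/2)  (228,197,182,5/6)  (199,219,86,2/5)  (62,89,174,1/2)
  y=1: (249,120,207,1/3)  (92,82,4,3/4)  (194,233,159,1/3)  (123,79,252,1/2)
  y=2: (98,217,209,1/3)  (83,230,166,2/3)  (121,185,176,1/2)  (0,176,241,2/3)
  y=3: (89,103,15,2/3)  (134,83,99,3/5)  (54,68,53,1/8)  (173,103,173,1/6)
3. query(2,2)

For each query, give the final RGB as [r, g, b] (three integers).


query (2,2) [L1,L2] — begin 0,0,0
+L1 (α=1) → [197, 225, 209]
+L2 (α=1/2) → [159, 205, 385/2]
rounded: [159, 205, 192]


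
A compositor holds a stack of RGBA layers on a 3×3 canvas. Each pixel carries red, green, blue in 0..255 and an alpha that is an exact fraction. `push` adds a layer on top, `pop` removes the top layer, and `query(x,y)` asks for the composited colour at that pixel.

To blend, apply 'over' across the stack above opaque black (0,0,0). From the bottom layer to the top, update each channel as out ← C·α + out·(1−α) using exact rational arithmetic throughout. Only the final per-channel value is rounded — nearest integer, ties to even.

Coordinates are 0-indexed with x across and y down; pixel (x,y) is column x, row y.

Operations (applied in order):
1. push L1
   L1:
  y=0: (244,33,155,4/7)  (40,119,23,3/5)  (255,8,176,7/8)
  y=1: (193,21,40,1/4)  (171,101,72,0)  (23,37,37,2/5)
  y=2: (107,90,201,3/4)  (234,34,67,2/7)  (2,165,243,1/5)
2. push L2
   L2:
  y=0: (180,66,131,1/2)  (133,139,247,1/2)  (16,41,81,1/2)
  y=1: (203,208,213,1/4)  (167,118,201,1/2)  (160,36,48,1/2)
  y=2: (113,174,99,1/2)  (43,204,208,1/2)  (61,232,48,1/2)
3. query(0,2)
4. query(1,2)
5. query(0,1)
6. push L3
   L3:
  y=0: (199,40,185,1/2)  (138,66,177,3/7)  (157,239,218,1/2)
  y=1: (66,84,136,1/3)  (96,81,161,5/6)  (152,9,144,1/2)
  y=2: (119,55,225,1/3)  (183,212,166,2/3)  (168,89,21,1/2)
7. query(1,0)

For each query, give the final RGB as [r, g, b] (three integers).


query (0,2) [L1,L2] — begin 0,0,0
L1 α=3/4: [321/4, 135/2, 603/4]
L2 α=1/2: [773/8, 483/4, 999/8]
= [97, 121, 125]

query (1,2) [L1,L2] — begin 0,0,0
L1 α=2/7: [468/7, 68/7, 134/7]
L2 α=1/2: [769/14, 748/7, 795/7]
rounded: [55, 107, 114]

query (0,1) [L1,L2] — begin 0,0,0
L1 α=1/4: [193/4, 21/4, 10]
L2 α=1/4: [1391/16, 895/16, 243/4]
rounded: [87, 56, 61]

at x=1,y=0 over L1,L2,L3:
after L1 α=3/5: [24, 357/5, 69/5]
after L2 α=1/2: [157/2, 526/5, 652/5]
after L3 α=3/7: [104, 442/5, 5263/35]
= [104, 88, 150]


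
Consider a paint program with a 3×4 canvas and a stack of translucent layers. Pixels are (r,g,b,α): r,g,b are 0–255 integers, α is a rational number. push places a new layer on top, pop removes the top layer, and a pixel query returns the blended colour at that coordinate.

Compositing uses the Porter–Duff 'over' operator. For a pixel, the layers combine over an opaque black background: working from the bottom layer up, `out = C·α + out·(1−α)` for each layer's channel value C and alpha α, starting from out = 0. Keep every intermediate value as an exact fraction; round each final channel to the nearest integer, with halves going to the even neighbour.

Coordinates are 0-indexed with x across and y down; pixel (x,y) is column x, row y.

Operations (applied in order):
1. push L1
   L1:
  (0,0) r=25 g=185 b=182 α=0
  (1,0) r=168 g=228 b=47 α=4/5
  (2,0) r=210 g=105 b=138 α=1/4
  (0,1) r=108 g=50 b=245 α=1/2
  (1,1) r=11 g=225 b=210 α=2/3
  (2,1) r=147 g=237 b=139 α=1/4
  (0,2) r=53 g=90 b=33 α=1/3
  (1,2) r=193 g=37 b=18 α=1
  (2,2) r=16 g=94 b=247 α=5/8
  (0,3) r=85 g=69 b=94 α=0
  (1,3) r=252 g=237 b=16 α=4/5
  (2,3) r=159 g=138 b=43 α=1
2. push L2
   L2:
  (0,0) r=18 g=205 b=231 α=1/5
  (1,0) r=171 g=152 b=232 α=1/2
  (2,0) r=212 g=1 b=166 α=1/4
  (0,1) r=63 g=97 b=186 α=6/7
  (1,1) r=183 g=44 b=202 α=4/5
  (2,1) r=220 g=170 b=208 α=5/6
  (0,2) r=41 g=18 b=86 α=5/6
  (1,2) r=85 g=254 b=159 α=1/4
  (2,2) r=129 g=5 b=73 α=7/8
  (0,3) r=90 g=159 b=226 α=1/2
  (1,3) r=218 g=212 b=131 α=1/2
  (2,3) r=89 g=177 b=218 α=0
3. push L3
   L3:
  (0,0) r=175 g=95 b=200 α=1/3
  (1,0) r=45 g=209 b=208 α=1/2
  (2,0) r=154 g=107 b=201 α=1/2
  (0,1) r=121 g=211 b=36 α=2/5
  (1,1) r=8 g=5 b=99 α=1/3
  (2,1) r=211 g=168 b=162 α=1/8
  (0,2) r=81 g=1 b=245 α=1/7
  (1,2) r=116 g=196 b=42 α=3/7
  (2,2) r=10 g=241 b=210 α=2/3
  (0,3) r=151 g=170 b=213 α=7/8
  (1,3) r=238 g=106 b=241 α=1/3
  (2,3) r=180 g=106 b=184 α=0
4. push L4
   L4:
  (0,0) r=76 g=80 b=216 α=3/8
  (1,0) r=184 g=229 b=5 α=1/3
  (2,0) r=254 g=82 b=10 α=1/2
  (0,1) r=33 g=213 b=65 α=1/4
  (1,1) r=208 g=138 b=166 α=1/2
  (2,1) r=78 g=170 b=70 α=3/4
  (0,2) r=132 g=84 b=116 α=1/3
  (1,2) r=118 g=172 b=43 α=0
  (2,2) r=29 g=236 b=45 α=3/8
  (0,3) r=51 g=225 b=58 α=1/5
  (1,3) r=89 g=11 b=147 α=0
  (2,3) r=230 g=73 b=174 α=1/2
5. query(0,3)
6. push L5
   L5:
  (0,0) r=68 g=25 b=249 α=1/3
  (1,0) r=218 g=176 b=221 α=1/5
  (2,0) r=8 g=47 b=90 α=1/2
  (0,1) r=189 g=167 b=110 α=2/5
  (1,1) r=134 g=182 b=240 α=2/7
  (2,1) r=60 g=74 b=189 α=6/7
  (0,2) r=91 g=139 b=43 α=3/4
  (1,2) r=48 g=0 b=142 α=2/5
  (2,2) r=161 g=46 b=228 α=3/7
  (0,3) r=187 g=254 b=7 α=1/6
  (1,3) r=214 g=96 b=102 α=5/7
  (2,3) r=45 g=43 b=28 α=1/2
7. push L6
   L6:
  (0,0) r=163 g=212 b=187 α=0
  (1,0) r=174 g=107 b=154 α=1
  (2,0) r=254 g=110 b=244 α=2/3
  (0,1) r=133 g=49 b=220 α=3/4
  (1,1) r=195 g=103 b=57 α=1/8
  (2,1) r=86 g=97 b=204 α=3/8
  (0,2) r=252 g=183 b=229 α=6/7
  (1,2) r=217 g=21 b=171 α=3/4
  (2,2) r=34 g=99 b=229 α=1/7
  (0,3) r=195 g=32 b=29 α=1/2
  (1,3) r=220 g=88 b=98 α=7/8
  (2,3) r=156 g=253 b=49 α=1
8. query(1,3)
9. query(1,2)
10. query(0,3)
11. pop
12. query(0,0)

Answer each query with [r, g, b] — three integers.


query (0,3) [L1,L2,L3,L4] — begin 0,0,0
+L1 (α=0) → [0, 0, 0]
+L2 (α=1/2) → [45, 159/2, 113]
+L3 (α=7/8) → [551/4, 2539/16, 401/2]
+L4 (α=1/5) → [602/5, 3439/20, 172]
→ [120, 172, 172]

query (1,3) [L1,L2,L3,L4,L5,L6] — begin 0,0,0
+L1 (α=4/5) → [1008/5, 948/5, 64/5]
+L2 (α=1/2) → [1049/5, 1004/5, 719/10]
+L3 (α=1/3) → [1096/5, 846/5, 1924/15]
+L4 (α=0) → [1096/5, 846/5, 1924/15]
+L5 (α=5/7) → [7542/35, 4092/35, 11498/105]
+L6 (α=7/8) → [30721/140, 6413/70, 10441/105]
rounded: [219, 92, 99]

at x=1,y=2 over L1,L2,L3,L4,L5,L6:
after L1 α=1: [193, 37, 18]
after L2 α=1/4: [166, 365/4, 213/4]
after L3 α=3/7: [1012/7, 953/7, 339/7]
after L4 α=0: [1012/7, 953/7, 339/7]
after L5 α=2/5: [3708/35, 2859/35, 601/7]
after L6 α=3/4: [26493/140, 1266/35, 1048/7]
→ [189, 36, 150]

(0,3) stack=L1,L2,L3,L4,L5,L6; from [0,0,0]:
L1 α=0: [0, 0, 0]
L2 α=1/2: [45, 159/2, 113]
L3 α=7/8: [551/4, 2539/16, 401/2]
L4 α=1/5: [602/5, 3439/20, 172]
L5 α=1/6: [263/2, 1485/8, 289/2]
L6 α=1/2: [653/4, 1741/16, 347/4]
→ [163, 109, 87]

at x=0,y=0 over L1,L2,L3,L4,L5:
L1 α=0: [0, 0, 0]
L2 α=1/5: [18/5, 41, 231/5]
L3 α=1/3: [911/15, 59, 1462/15]
L4 α=3/8: [1595/24, 535/8, 1703/12]
L5 α=1/3: [2411/36, 635/12, 3197/18]
rounded: [67, 53, 178]


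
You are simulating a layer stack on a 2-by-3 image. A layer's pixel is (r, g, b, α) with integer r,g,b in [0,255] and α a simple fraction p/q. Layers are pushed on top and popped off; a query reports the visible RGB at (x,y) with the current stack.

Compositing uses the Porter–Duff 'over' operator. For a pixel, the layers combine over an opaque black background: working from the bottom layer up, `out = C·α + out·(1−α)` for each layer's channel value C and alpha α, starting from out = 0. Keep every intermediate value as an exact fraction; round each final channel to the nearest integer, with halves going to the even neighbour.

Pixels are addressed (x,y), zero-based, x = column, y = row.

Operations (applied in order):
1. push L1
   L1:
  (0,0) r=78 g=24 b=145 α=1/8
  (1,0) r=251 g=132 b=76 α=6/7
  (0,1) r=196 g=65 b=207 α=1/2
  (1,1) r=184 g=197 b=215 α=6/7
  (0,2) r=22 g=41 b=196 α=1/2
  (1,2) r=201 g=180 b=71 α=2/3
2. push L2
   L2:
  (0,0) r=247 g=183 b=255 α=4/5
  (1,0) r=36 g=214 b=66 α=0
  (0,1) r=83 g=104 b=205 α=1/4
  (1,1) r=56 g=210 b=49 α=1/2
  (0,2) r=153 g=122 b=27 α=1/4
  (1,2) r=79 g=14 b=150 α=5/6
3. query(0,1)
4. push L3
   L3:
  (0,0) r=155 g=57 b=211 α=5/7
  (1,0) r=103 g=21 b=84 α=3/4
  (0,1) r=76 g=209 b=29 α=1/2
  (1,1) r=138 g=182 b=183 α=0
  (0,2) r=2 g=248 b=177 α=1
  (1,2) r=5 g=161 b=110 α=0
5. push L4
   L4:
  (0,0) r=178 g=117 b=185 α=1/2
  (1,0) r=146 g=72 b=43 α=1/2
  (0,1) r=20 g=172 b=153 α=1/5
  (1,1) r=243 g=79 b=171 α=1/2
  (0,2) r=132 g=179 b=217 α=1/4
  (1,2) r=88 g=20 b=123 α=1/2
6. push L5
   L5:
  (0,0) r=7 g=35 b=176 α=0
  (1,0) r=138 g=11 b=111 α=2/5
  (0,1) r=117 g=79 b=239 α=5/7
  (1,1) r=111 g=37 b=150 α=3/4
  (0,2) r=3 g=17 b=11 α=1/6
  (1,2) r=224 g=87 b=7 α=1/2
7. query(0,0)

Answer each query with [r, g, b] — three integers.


query (0,1) [L1,L2] — begin 0,0,0
after L1 α=1/2: [98, 65/2, 207/2]
after L2 α=1/4: [377/4, 403/8, 1031/8]
→ [94, 50, 129]

(0,0) stack=L1,L2,L3,L4,L5; from [0,0,0]:
L1 α=1/8: [39/4, 3, 145/8]
L2 α=4/5: [3991/20, 147, 1661/8]
L3 α=5/7: [11741/70, 579/7, 5881/28]
L4 α=1/2: [24201/140, 699/7, 11061/56]
L5 α=0: [24201/140, 699/7, 11061/56]
rounded: [173, 100, 198]


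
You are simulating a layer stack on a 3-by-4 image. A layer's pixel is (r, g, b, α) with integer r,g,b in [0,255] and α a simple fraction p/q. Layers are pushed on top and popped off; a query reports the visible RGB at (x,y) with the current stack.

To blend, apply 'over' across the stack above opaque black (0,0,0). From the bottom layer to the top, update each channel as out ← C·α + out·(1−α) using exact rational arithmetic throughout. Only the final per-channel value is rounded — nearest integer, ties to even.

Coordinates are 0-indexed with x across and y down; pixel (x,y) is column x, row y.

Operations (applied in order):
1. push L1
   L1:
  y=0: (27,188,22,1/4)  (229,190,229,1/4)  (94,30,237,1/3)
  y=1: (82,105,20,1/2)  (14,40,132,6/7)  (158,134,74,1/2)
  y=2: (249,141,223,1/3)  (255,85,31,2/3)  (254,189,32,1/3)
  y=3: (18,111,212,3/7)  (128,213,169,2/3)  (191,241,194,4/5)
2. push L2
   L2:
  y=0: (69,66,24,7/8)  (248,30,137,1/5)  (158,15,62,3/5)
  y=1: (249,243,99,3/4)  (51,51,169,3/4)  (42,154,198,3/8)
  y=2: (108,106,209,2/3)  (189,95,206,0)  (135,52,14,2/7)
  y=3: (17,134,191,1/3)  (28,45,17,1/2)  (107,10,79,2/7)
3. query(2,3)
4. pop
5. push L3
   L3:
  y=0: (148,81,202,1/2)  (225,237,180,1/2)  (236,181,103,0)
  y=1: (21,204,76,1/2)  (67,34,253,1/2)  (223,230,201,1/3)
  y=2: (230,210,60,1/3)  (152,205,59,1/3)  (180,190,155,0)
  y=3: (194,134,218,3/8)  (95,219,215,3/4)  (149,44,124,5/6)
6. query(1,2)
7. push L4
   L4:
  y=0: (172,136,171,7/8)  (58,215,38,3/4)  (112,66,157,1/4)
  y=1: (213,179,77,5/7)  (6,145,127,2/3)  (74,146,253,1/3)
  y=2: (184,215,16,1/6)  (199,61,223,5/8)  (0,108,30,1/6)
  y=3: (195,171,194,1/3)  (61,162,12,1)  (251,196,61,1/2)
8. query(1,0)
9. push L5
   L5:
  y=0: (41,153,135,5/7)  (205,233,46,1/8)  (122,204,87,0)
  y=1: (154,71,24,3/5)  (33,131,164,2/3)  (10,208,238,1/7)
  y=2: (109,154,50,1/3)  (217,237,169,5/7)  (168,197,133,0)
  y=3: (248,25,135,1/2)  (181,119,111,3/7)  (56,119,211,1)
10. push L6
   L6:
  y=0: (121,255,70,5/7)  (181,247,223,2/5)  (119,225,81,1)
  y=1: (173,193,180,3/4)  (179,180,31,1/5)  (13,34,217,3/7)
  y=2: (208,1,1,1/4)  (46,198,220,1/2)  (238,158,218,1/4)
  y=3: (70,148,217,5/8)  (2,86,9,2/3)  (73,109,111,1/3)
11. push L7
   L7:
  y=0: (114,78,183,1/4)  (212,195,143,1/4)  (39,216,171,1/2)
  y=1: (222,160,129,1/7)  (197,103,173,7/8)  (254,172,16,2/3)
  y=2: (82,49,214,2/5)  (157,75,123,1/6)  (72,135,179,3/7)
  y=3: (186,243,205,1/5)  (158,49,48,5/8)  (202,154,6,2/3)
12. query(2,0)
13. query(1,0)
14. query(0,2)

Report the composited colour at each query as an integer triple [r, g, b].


at x=2,y=3 over L1,L2:
L1 α=4/5: [764/5, 964/5, 776/5]
L2 α=2/7: [978/7, 984/7, 934/7]
= [140, 141, 133]

at x=1,y=2 over L1,L3:
after L1 α=2/3: [170, 170/3, 62/3]
after L3 α=1/3: [164, 955/9, 301/9]
→ [164, 106, 33]

(1,0) stack=L1,L3,L4; from [0,0,0]:
after L1 α=1/4: [229/4, 95/2, 229/4]
after L3 α=1/2: [1129/8, 569/4, 949/8]
after L4 α=3/4: [2521/32, 3149/16, 1861/32]
rounded: [79, 197, 58]

query (2,0) [L1,L3,L4,L5,L6,L7] — begin 0,0,0
after L1 α=1/3: [94/3, 10, 79]
after L3 α=0: [94/3, 10, 79]
after L4 α=1/4: [103/2, 24, 197/2]
after L5 α=0: [103/2, 24, 197/2]
after L6 α=1: [119, 225, 81]
after L7 α=1/2: [79, 441/2, 126]
rounded: [79, 220, 126]

at x=1,y=0 over L1,L3,L4,L5,L6,L7:
after L1 α=1/4: [229/4, 95/2, 229/4]
after L3 α=1/2: [1129/8, 569/4, 949/8]
after L4 α=3/4: [2521/32, 3149/16, 1861/32]
after L5 α=1/8: [24207/256, 25771/128, 14499/256]
after L6 α=2/5: [165293/1280, 28109/128, 157673/1280]
after L7 α=1/4: [767239/5120, 109287/512, 656059/5120]
rounded: [150, 213, 128]

(0,2) stack=L1,L3,L4,L5,L6,L7; from [0,0,0]:
after L1 α=1/3: [83, 47, 223/3]
after L3 α=1/3: [132, 304/3, 626/9]
after L4 α=1/6: [422/3, 2165/18, 1637/27]
after L5 α=1/3: [1171/9, 3551/27, 4624/81]
after L6 α=1/4: [1795/12, 890/9, 4651/108]
after L7 α=2/5: [2451/20, 1184/15, 20059/180]
→ [123, 79, 111]


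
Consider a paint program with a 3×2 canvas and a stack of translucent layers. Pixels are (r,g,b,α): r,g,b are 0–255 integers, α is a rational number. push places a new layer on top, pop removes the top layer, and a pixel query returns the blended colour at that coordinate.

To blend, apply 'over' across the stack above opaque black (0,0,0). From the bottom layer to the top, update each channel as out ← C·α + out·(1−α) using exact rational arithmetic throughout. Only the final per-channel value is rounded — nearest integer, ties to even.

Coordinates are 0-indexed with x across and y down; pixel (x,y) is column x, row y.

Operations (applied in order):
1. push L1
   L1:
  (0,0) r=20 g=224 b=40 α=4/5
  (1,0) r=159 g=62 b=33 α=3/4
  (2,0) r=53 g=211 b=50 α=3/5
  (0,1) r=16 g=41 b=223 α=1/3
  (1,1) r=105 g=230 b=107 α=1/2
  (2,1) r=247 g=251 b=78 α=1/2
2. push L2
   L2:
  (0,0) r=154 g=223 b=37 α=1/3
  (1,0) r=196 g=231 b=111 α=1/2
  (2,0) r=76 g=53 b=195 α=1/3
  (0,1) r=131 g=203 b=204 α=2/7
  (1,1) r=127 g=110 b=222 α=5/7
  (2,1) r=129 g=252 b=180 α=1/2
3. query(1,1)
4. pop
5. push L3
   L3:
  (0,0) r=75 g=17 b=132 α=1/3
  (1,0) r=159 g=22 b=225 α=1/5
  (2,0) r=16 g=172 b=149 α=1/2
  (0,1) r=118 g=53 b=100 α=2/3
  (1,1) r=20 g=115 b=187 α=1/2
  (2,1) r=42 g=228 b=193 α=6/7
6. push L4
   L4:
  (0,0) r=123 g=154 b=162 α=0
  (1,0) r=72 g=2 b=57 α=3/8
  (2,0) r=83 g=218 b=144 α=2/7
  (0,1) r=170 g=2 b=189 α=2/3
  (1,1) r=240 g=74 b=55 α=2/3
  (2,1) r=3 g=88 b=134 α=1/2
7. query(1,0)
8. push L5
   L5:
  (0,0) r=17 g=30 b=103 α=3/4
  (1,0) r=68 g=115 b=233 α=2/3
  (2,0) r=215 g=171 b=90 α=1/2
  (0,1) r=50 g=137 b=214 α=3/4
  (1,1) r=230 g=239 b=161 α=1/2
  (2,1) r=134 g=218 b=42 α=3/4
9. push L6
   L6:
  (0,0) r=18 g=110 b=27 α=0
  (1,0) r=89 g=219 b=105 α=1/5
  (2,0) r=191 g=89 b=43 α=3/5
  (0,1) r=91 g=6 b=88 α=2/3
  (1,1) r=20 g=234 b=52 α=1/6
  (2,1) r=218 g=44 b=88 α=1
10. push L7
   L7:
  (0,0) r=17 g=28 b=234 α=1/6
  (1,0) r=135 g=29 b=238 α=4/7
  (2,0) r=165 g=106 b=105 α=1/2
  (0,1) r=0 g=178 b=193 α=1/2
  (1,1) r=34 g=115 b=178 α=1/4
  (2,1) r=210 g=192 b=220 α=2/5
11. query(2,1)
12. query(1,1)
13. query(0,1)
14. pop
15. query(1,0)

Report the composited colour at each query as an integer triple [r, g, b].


(1,1) stack=L1,L2; from [0,0,0]:
after L1 α=1/2: [105/2, 115, 107/2]
after L2 α=5/7: [740/7, 780/7, 1217/7]
rounded: [106, 111, 174]

(1,0) stack=L1,L3,L4; from [0,0,0]:
after L1 α=3/4: [477/4, 93/2, 99/4]
after L3 α=1/5: [636/5, 208/5, 324/5]
after L4 α=3/8: [213/2, 107/4, 495/8]
= [106, 27, 62]

at x=2,y=1 over L1,L3,L4,L5,L6,L7:
L1 α=1/2: [247/2, 251/2, 39]
L3 α=6/7: [751/14, 2987/14, 171]
L4 α=1/2: [793/28, 4219/28, 305/2]
L5 α=3/4: [12049/112, 22531/112, 557/8]
L6 α=1: [218, 44, 88]
L7 α=2/5: [1074/5, 516/5, 704/5]
= [215, 103, 141]

(1,1) stack=L1,L3,L4,L5,L6,L7; from [0,0,0]:
+L1 (α=1/2) → [105/2, 115, 107/2]
+L3 (α=1/2) → [145/4, 115, 481/4]
+L4 (α=2/3) → [2065/12, 263/3, 307/4]
+L5 (α=1/2) → [4825/24, 490/3, 951/8]
+L6 (α=1/6) → [24605/144, 1576/9, 5171/48]
+L7 (α=1/4) → [26237/192, 1921/12, 8019/64]
→ [137, 160, 125]

(0,1) stack=L1,L3,L4,L5,L6,L7; from [0,0,0]:
L1 α=1/3: [16/3, 41/3, 223/3]
L3 α=2/3: [724/9, 359/9, 823/9]
L4 α=2/3: [3784/27, 395/27, 4225/27]
L5 α=3/4: [3917/54, 2873/27, 21559/108]
L6 α=2/3: [13745/162, 3197/81, 40567/324]
L7 α=1/2: [13745/324, 17615/162, 103099/648]
→ [42, 109, 159]

at x=1,y=0 over L1,L3,L4,L5,L6:
L1 α=3/4: [477/4, 93/2, 99/4]
L3 α=1/5: [636/5, 208/5, 324/5]
L4 α=3/8: [213/2, 107/4, 495/8]
L5 α=2/3: [485/6, 1027/12, 4223/24]
L6 α=1/5: [1237/15, 1684/15, 4853/30]
→ [82, 112, 162]


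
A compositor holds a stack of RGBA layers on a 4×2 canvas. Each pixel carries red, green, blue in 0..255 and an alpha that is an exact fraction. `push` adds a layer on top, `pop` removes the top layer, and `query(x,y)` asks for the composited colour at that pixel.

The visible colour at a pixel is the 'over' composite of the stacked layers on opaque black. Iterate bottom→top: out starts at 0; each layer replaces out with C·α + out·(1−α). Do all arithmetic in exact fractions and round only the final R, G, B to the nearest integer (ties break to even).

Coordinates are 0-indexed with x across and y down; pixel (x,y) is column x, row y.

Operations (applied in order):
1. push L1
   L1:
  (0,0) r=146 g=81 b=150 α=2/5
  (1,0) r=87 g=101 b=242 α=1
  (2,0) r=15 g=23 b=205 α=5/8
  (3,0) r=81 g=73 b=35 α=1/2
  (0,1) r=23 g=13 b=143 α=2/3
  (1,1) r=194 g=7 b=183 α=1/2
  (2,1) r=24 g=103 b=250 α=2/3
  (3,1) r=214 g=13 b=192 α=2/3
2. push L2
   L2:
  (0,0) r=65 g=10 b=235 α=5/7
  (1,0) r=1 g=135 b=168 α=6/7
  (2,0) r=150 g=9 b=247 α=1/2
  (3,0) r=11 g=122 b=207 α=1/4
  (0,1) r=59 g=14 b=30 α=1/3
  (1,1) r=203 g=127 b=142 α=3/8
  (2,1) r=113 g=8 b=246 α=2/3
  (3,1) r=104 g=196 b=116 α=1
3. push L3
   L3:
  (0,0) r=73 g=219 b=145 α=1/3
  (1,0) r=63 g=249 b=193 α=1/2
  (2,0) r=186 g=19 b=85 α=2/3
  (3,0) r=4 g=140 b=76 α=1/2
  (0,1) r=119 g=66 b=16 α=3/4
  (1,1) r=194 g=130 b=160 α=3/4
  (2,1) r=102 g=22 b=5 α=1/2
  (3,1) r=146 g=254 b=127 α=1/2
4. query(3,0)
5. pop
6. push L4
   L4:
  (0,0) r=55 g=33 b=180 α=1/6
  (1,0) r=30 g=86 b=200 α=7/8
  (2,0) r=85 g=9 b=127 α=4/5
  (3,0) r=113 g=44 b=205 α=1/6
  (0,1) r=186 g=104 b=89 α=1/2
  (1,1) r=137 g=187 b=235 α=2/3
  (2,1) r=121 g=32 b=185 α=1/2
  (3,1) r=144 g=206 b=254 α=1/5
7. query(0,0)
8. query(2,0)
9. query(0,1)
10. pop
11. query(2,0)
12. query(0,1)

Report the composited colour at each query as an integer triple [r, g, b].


(3,0) stack=L1,L2,L3; from [0,0,0]:
after L1 α=1/2: [81/2, 73/2, 35/2]
after L2 α=1/4: [265/8, 463/8, 519/8]
after L3 α=1/2: [297/16, 1583/16, 1127/16]
= [19, 99, 70]

query (0,0) [L1,L2,L4] — begin 0,0,0
L1 α=2/5: [292/5, 162/5, 60]
L2 α=5/7: [2209/35, 82/5, 185]
L4 α=1/6: [1297/21, 115/6, 1105/6]
rounded: [62, 19, 184]

query (2,0) [L1,L2,L4] — begin 0,0,0
L1 α=5/8: [75/8, 115/8, 1025/8]
L2 α=1/2: [1275/16, 187/16, 3001/16]
L4 α=4/5: [1343/16, 763/80, 11129/80]
rounded: [84, 10, 139]

query (0,1) [L1,L2,L4] — begin 0,0,0
+L1 (α=2/3) → [46/3, 26/3, 286/3]
+L2 (α=1/3) → [269/9, 94/9, 662/9]
+L4 (α=1/2) → [1943/18, 515/9, 1463/18]
= [108, 57, 81]

(2,0) stack=L1,L2; from [0,0,0]:
L1 α=5/8: [75/8, 115/8, 1025/8]
L2 α=1/2: [1275/16, 187/16, 3001/16]
→ [80, 12, 188]

(0,1) stack=L1,L2; from [0,0,0]:
after L1 α=2/3: [46/3, 26/3, 286/3]
after L2 α=1/3: [269/9, 94/9, 662/9]
→ [30, 10, 74]


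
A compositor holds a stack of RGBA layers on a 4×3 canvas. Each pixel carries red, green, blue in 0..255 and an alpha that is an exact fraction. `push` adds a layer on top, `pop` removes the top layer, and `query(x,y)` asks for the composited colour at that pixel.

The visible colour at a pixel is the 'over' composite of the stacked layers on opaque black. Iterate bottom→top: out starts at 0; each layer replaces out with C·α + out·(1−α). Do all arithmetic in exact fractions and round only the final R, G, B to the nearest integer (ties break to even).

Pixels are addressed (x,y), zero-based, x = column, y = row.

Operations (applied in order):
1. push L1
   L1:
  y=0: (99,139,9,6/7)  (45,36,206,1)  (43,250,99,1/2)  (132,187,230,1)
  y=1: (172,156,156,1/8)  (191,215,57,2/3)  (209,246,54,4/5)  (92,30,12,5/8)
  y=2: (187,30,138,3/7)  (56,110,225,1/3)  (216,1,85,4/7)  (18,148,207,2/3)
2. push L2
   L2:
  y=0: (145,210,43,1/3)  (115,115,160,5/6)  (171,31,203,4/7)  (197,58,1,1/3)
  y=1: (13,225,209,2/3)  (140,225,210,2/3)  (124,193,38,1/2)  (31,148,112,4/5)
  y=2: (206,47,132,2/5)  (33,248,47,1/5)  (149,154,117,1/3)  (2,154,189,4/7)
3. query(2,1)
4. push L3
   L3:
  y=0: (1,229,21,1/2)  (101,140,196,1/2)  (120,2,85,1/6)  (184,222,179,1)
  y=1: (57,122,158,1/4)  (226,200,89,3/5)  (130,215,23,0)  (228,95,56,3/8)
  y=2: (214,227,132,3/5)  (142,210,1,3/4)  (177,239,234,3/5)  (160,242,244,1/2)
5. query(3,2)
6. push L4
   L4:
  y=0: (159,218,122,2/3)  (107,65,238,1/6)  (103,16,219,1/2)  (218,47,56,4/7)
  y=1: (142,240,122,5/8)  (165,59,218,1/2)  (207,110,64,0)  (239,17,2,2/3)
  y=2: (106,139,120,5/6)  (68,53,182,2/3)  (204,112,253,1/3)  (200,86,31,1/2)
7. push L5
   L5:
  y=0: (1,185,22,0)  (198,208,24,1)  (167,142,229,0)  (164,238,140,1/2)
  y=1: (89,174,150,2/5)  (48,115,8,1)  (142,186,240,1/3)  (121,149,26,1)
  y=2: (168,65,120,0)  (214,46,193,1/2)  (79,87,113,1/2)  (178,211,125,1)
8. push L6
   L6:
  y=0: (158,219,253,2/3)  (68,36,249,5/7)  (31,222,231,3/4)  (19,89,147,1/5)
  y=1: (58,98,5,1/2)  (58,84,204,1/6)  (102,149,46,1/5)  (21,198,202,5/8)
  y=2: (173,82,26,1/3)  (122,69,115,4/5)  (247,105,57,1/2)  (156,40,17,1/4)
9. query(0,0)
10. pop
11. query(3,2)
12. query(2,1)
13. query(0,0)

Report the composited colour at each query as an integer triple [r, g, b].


query (2,1) [L1,L2] — begin 0,0,0
+L1 (α=4/5) → [836/5, 984/5, 216/5]
+L2 (α=1/2) → [728/5, 1949/10, 203/5]
= [146, 195, 41]

at x=3,y=2 over L1,L2,L3:
L1 α=2/3: [12, 296/3, 138]
L2 α=4/7: [44/7, 912/7, 1170/7]
L3 α=1/2: [582/7, 1303/7, 1439/7]
= [83, 186, 206]

(0,0) stack=L1,L2,L3,L4,L5,L6; from [0,0,0]:
+L1 (α=6/7) → [594/7, 834/7, 54/7]
+L2 (α=1/3) → [2203/21, 1046/7, 409/21]
+L3 (α=1/2) → [1112/21, 2649/14, 425/21]
+L4 (α=2/3) → [7790/63, 8753/42, 5549/63]
+L5 (α=0) → [7790/63, 8753/42, 5549/63]
+L6 (α=2/3) → [27698/189, 27149/126, 37427/189]
→ [147, 215, 198]

query (3,2) [L1,L2,L3,L4,L5] — begin 0,0,0
+L1 (α=2/3) → [12, 296/3, 138]
+L2 (α=4/7) → [44/7, 912/7, 1170/7]
+L3 (α=1/2) → [582/7, 1303/7, 1439/7]
+L4 (α=1/2) → [991/7, 1905/14, 828/7]
+L5 (α=1) → [178, 211, 125]
→ [178, 211, 125]

query (2,1) [L1,L2,L3,L4,L5] — begin 0,0,0
after L1 α=4/5: [836/5, 984/5, 216/5]
after L2 α=1/2: [728/5, 1949/10, 203/5]
after L3 α=0: [728/5, 1949/10, 203/5]
after L4 α=0: [728/5, 1949/10, 203/5]
after L5 α=1/3: [722/5, 2879/15, 1606/15]
→ [144, 192, 107]

query (0,0) [L1,L2,L3,L4,L5] — begin 0,0,0
L1 α=6/7: [594/7, 834/7, 54/7]
L2 α=1/3: [2203/21, 1046/7, 409/21]
L3 α=1/2: [1112/21, 2649/14, 425/21]
L4 α=2/3: [7790/63, 8753/42, 5549/63]
L5 α=0: [7790/63, 8753/42, 5549/63]
= [124, 208, 88]


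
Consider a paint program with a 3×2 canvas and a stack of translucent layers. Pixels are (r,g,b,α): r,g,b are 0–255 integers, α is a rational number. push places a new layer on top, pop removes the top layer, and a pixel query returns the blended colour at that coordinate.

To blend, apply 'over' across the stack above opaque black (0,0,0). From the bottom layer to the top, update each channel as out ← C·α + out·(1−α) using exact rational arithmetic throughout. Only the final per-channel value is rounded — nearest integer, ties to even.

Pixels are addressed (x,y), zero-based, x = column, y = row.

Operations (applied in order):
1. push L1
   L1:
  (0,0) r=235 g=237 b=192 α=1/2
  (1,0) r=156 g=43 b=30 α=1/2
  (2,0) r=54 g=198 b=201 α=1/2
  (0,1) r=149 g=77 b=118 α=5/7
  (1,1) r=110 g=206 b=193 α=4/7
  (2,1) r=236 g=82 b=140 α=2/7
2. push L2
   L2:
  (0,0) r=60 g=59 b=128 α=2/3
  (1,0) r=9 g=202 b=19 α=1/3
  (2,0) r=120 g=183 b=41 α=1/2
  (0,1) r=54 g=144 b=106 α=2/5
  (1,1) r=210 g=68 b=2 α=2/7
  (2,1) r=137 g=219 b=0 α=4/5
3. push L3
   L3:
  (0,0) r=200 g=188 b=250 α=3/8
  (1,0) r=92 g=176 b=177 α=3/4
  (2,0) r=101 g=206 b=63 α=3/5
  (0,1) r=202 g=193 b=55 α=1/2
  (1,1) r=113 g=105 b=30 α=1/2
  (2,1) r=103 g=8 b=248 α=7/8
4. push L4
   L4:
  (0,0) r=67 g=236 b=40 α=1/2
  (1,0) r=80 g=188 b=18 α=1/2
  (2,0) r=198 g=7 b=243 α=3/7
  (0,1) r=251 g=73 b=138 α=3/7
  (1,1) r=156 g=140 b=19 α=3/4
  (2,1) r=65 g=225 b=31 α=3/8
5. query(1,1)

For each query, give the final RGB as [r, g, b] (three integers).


(1,1) stack=L1,L2,L3,L4; from [0,0,0]:
after L1 α=4/7: [440/7, 824/7, 772/7]
after L2 α=2/7: [5140/49, 5072/49, 3888/49]
after L3 α=1/2: [10677/98, 10217/98, 2679/49]
after L4 α=3/4: [56541/392, 51377/392, 1368/49]
rounded: [144, 131, 28]


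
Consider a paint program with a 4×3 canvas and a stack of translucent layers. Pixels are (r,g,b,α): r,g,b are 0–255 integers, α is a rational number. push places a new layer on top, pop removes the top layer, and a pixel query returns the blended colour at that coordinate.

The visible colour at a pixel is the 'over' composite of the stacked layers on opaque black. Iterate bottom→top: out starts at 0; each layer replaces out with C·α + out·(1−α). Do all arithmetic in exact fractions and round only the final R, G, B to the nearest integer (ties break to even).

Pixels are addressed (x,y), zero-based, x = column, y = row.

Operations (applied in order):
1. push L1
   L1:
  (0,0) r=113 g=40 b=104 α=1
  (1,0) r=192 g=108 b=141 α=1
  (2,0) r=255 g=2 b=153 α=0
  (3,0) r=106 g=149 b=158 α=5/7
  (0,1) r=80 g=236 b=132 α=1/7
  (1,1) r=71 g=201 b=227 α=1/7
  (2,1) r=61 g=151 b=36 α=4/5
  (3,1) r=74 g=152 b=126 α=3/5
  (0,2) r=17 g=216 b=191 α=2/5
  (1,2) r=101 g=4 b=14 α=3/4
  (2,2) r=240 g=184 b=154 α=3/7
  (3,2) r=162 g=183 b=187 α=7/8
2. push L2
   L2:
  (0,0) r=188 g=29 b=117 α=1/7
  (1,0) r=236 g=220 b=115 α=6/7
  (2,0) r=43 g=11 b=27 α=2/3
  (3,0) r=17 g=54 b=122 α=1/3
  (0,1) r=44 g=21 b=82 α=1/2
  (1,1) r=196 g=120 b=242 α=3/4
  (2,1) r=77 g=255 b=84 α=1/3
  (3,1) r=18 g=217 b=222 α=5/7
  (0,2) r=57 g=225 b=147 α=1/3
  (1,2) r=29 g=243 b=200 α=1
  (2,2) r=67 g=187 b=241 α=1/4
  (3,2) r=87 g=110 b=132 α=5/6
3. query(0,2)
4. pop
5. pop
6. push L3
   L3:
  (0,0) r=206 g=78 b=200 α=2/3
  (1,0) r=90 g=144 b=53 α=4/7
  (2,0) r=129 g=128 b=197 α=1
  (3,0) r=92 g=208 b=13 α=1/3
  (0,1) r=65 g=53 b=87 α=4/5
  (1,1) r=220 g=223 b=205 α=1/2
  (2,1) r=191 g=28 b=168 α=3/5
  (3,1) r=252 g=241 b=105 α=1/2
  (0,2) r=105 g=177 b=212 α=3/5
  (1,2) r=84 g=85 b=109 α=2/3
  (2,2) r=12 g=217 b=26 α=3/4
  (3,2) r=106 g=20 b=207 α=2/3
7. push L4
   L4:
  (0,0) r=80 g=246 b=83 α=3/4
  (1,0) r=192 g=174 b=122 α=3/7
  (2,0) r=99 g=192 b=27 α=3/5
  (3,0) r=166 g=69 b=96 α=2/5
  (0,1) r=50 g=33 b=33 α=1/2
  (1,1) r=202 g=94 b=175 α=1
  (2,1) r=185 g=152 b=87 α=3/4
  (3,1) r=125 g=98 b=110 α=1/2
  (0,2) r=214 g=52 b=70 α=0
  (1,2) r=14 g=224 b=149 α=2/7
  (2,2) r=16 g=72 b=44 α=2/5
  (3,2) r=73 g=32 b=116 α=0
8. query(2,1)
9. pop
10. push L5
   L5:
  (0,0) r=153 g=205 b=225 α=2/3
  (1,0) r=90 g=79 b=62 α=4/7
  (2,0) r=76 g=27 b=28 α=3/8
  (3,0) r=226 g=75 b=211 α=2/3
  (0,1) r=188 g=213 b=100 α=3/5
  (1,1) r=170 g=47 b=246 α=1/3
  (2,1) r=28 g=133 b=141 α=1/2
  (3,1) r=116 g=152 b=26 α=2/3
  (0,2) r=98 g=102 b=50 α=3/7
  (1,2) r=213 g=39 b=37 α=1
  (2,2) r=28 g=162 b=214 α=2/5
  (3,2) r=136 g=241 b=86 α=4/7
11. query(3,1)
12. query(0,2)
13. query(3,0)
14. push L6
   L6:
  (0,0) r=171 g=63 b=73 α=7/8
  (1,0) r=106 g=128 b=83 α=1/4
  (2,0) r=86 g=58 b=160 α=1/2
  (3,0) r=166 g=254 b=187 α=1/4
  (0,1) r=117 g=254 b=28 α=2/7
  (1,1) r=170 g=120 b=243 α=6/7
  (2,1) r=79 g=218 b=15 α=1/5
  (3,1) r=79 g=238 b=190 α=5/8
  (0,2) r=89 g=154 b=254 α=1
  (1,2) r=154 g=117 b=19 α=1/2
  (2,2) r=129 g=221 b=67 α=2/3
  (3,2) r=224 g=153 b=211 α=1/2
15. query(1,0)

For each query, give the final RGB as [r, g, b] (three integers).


(0,2) stack=L1,L2; from [0,0,0]:
after L1 α=2/5: [34/5, 432/5, 382/5]
after L2 α=1/3: [353/15, 663/5, 1499/15]
= [24, 133, 100]

query (2,1) [L3,L4] — begin 0,0,0
+L3 (α=3/5) → [573/5, 84/5, 504/5]
+L4 (α=3/4) → [837/5, 591/5, 1809/20]
= [167, 118, 90]

(3,1) stack=L3,L5; from [0,0,0]:
after L3 α=1/2: [126, 241/2, 105/2]
after L5 α=2/3: [358/3, 283/2, 209/6]
→ [119, 142, 35]

query (0,2) [L3,L5] — begin 0,0,0
L3 α=3/5: [63, 531/5, 636/5]
L5 α=3/7: [78, 522/5, 3294/35]
rounded: [78, 104, 94]

at x=3,y=0 over L3,L5:
+L3 (α=1/3) → [92/3, 208/3, 13/3]
+L5 (α=2/3) → [1448/9, 658/9, 1279/9]
→ [161, 73, 142]

(1,0) stack=L3,L5,L6; from [0,0,0]:
after L3 α=4/7: [360/7, 576/7, 212/7]
after L5 α=4/7: [3600/49, 3940/49, 2372/49]
after L6 α=1/4: [7997/98, 4523/49, 11183/196]
= [82, 92, 57]


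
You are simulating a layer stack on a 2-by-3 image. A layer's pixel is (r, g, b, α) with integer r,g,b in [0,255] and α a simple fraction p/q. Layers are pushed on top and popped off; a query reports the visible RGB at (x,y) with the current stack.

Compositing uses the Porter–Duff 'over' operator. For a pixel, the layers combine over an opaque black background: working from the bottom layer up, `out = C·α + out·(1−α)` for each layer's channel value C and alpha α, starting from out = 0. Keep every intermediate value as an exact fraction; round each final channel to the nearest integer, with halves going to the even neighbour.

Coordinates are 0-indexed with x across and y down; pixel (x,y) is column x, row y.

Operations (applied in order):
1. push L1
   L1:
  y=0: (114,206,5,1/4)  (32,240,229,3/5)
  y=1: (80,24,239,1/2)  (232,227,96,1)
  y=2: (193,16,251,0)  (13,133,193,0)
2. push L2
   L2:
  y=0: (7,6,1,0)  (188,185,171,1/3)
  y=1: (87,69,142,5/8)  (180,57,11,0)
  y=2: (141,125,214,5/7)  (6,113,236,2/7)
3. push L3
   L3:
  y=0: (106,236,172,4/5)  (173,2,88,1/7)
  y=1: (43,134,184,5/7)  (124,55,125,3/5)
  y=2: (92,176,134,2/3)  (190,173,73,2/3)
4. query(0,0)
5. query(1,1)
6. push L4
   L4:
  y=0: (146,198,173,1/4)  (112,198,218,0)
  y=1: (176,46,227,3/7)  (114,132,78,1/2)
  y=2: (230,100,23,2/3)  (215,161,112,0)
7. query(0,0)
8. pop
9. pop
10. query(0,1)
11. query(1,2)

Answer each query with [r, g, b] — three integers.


query (0,0) [L1,L2,L3] — begin 0,0,0
+L1 (α=1/4) → [57/2, 103/2, 5/4]
+L2 (α=0) → [57/2, 103/2, 5/4]
+L3 (α=4/5) → [181/2, 1991/10, 2757/20]
→ [90, 199, 138]

at x=1,y=1 over L1,L2,L3:
after L1 α=1: [232, 227, 96]
after L2 α=0: [232, 227, 96]
after L3 α=3/5: [836/5, 619/5, 567/5]
= [167, 124, 113]

query (0,0) [L1,L2,L3,L4] — begin 0,0,0
+L1 (α=1/4) → [57/2, 103/2, 5/4]
+L2 (α=0) → [57/2, 103/2, 5/4]
+L3 (α=4/5) → [181/2, 1991/10, 2757/20]
+L4 (α=1/4) → [835/8, 7953/40, 11731/80]
= [104, 199, 147]

query (0,1) [L1,L2] — begin 0,0,0
L1 α=1/2: [40, 12, 239/2]
L2 α=5/8: [555/8, 381/8, 2137/16]
rounded: [69, 48, 134]

(1,2) stack=L1,L2; from [0,0,0]:
+L1 (α=0) → [0, 0, 0]
+L2 (α=2/7) → [12/7, 226/7, 472/7]
→ [2, 32, 67]
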